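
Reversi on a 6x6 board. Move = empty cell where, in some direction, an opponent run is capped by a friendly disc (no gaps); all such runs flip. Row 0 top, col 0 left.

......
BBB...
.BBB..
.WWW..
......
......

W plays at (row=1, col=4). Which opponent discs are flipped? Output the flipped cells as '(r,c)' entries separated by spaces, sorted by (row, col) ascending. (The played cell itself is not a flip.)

Answer: (2,3)

Derivation:
Dir NW: first cell '.' (not opp) -> no flip
Dir N: first cell '.' (not opp) -> no flip
Dir NE: first cell '.' (not opp) -> no flip
Dir W: first cell '.' (not opp) -> no flip
Dir E: first cell '.' (not opp) -> no flip
Dir SW: opp run (2,3) capped by W -> flip
Dir S: first cell '.' (not opp) -> no flip
Dir SE: first cell '.' (not opp) -> no flip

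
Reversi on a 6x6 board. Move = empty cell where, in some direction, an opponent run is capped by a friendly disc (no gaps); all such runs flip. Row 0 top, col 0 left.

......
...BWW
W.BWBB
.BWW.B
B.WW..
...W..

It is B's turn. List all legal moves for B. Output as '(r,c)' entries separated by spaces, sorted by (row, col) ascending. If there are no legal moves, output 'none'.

(0,3): flips 1 -> legal
(0,4): flips 1 -> legal
(0,5): flips 1 -> legal
(1,0): no bracket -> illegal
(1,1): no bracket -> illegal
(1,2): no bracket -> illegal
(2,1): no bracket -> illegal
(3,0): no bracket -> illegal
(3,4): flips 2 -> legal
(4,1): no bracket -> illegal
(4,4): flips 1 -> legal
(5,1): flips 2 -> legal
(5,2): flips 2 -> legal
(5,4): no bracket -> illegal

Answer: (0,3) (0,4) (0,5) (3,4) (4,4) (5,1) (5,2)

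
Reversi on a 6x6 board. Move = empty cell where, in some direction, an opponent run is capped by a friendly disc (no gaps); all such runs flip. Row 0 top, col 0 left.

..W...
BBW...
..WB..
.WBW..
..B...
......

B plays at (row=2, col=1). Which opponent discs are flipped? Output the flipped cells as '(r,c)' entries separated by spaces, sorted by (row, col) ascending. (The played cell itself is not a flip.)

Answer: (2,2)

Derivation:
Dir NW: first cell 'B' (not opp) -> no flip
Dir N: first cell 'B' (not opp) -> no flip
Dir NE: opp run (1,2), next='.' -> no flip
Dir W: first cell '.' (not opp) -> no flip
Dir E: opp run (2,2) capped by B -> flip
Dir SW: first cell '.' (not opp) -> no flip
Dir S: opp run (3,1), next='.' -> no flip
Dir SE: first cell 'B' (not opp) -> no flip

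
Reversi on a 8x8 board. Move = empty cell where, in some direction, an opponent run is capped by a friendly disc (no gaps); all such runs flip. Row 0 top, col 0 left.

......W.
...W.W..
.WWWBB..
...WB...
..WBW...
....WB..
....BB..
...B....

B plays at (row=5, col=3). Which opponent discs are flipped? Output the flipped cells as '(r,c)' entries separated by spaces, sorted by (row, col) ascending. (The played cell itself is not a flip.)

Answer: (5,4)

Derivation:
Dir NW: opp run (4,2), next='.' -> no flip
Dir N: first cell 'B' (not opp) -> no flip
Dir NE: opp run (4,4), next='.' -> no flip
Dir W: first cell '.' (not opp) -> no flip
Dir E: opp run (5,4) capped by B -> flip
Dir SW: first cell '.' (not opp) -> no flip
Dir S: first cell '.' (not opp) -> no flip
Dir SE: first cell 'B' (not opp) -> no flip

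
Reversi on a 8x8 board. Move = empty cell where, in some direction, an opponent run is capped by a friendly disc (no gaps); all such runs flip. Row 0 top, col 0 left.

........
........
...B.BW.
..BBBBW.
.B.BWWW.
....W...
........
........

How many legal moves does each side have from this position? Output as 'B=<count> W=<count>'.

Answer: B=10 W=8

Derivation:
-- B to move --
(1,5): no bracket -> illegal
(1,6): no bracket -> illegal
(1,7): flips 1 -> legal
(2,7): flips 1 -> legal
(3,7): flips 1 -> legal
(4,7): flips 4 -> legal
(5,3): flips 1 -> legal
(5,5): flips 2 -> legal
(5,6): flips 1 -> legal
(5,7): flips 1 -> legal
(6,3): no bracket -> illegal
(6,4): flips 2 -> legal
(6,5): flips 1 -> legal
B mobility = 10
-- W to move --
(1,2): flips 2 -> legal
(1,3): no bracket -> illegal
(1,4): flips 1 -> legal
(1,5): flips 2 -> legal
(1,6): no bracket -> illegal
(2,1): flips 2 -> legal
(2,2): flips 1 -> legal
(2,4): flips 3 -> legal
(3,0): no bracket -> illegal
(3,1): flips 4 -> legal
(4,0): no bracket -> illegal
(4,2): flips 1 -> legal
(5,0): no bracket -> illegal
(5,1): no bracket -> illegal
(5,2): no bracket -> illegal
(5,3): no bracket -> illegal
W mobility = 8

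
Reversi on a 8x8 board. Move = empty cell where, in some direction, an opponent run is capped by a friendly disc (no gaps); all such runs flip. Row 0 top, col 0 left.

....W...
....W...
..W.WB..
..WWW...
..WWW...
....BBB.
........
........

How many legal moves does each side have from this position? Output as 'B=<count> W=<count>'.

Answer: B=5 W=6

Derivation:
-- B to move --
(0,3): flips 1 -> legal
(0,5): no bracket -> illegal
(1,1): flips 3 -> legal
(1,2): no bracket -> illegal
(1,3): no bracket -> illegal
(1,5): no bracket -> illegal
(2,1): flips 2 -> legal
(2,3): flips 1 -> legal
(3,1): no bracket -> illegal
(3,5): no bracket -> illegal
(4,1): no bracket -> illegal
(4,5): no bracket -> illegal
(5,1): no bracket -> illegal
(5,2): flips 2 -> legal
(5,3): no bracket -> illegal
B mobility = 5
-- W to move --
(1,5): no bracket -> illegal
(1,6): flips 1 -> legal
(2,6): flips 1 -> legal
(3,5): no bracket -> illegal
(3,6): flips 1 -> legal
(4,5): no bracket -> illegal
(4,6): no bracket -> illegal
(4,7): no bracket -> illegal
(5,3): no bracket -> illegal
(5,7): no bracket -> illegal
(6,3): no bracket -> illegal
(6,4): flips 1 -> legal
(6,5): flips 1 -> legal
(6,6): flips 1 -> legal
(6,7): no bracket -> illegal
W mobility = 6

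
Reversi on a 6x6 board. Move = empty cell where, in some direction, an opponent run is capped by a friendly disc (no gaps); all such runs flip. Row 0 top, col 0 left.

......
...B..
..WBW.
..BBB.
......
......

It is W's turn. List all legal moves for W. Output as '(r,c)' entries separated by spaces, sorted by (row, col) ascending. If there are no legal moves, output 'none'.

(0,2): flips 1 -> legal
(0,3): no bracket -> illegal
(0,4): flips 1 -> legal
(1,2): no bracket -> illegal
(1,4): no bracket -> illegal
(2,1): no bracket -> illegal
(2,5): no bracket -> illegal
(3,1): no bracket -> illegal
(3,5): no bracket -> illegal
(4,1): no bracket -> illegal
(4,2): flips 2 -> legal
(4,3): no bracket -> illegal
(4,4): flips 2 -> legal
(4,5): no bracket -> illegal

Answer: (0,2) (0,4) (4,2) (4,4)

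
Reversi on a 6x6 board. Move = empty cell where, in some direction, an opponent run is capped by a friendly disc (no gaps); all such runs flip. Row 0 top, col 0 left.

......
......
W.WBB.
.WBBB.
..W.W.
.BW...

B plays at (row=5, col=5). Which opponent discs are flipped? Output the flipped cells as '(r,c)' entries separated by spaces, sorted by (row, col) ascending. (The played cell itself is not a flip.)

Dir NW: opp run (4,4) capped by B -> flip
Dir N: first cell '.' (not opp) -> no flip
Dir NE: edge -> no flip
Dir W: first cell '.' (not opp) -> no flip
Dir E: edge -> no flip
Dir SW: edge -> no flip
Dir S: edge -> no flip
Dir SE: edge -> no flip

Answer: (4,4)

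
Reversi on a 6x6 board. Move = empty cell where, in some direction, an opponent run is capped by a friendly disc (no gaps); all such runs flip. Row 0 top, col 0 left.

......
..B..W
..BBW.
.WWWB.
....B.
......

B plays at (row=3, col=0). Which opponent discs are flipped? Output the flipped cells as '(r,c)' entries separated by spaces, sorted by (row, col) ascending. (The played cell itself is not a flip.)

Dir NW: edge -> no flip
Dir N: first cell '.' (not opp) -> no flip
Dir NE: first cell '.' (not opp) -> no flip
Dir W: edge -> no flip
Dir E: opp run (3,1) (3,2) (3,3) capped by B -> flip
Dir SW: edge -> no flip
Dir S: first cell '.' (not opp) -> no flip
Dir SE: first cell '.' (not opp) -> no flip

Answer: (3,1) (3,2) (3,3)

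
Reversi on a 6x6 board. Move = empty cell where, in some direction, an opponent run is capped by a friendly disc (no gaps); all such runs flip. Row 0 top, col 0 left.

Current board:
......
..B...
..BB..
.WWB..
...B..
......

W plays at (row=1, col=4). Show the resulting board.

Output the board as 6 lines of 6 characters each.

Answer: ......
..B.W.
..BW..
.WWB..
...B..
......

Derivation:
Place W at (1,4); scan 8 dirs for brackets.
Dir NW: first cell '.' (not opp) -> no flip
Dir N: first cell '.' (not opp) -> no flip
Dir NE: first cell '.' (not opp) -> no flip
Dir W: first cell '.' (not opp) -> no flip
Dir E: first cell '.' (not opp) -> no flip
Dir SW: opp run (2,3) capped by W -> flip
Dir S: first cell '.' (not opp) -> no flip
Dir SE: first cell '.' (not opp) -> no flip
All flips: (2,3)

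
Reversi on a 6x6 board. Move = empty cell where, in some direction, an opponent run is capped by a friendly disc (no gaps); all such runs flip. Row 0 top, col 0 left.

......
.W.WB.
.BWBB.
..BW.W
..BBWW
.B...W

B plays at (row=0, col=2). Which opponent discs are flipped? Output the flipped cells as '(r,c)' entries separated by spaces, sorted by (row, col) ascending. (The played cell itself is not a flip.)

Dir NW: edge -> no flip
Dir N: edge -> no flip
Dir NE: edge -> no flip
Dir W: first cell '.' (not opp) -> no flip
Dir E: first cell '.' (not opp) -> no flip
Dir SW: opp run (1,1), next='.' -> no flip
Dir S: first cell '.' (not opp) -> no flip
Dir SE: opp run (1,3) capped by B -> flip

Answer: (1,3)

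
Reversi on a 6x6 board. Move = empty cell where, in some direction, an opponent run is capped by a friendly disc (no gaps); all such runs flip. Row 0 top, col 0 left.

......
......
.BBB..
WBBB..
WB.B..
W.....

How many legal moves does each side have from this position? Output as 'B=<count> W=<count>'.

-- B to move --
(2,0): no bracket -> illegal
(5,1): no bracket -> illegal
B mobility = 0
-- W to move --
(1,0): no bracket -> illegal
(1,1): no bracket -> illegal
(1,2): flips 1 -> legal
(1,3): flips 2 -> legal
(1,4): flips 3 -> legal
(2,0): no bracket -> illegal
(2,4): no bracket -> illegal
(3,4): flips 3 -> legal
(4,2): flips 1 -> legal
(4,4): no bracket -> illegal
(5,1): no bracket -> illegal
(5,2): flips 1 -> legal
(5,3): no bracket -> illegal
(5,4): no bracket -> illegal
W mobility = 6

Answer: B=0 W=6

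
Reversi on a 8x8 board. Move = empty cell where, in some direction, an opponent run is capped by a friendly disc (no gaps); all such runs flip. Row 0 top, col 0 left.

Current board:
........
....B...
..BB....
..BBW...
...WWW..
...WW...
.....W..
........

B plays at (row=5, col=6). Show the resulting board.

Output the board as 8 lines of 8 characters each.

Answer: ........
....B...
..BB....
..BBB...
...WWB..
...WW.B.
.....W..
........

Derivation:
Place B at (5,6); scan 8 dirs for brackets.
Dir NW: opp run (4,5) (3,4) capped by B -> flip
Dir N: first cell '.' (not opp) -> no flip
Dir NE: first cell '.' (not opp) -> no flip
Dir W: first cell '.' (not opp) -> no flip
Dir E: first cell '.' (not opp) -> no flip
Dir SW: opp run (6,5), next='.' -> no flip
Dir S: first cell '.' (not opp) -> no flip
Dir SE: first cell '.' (not opp) -> no flip
All flips: (3,4) (4,5)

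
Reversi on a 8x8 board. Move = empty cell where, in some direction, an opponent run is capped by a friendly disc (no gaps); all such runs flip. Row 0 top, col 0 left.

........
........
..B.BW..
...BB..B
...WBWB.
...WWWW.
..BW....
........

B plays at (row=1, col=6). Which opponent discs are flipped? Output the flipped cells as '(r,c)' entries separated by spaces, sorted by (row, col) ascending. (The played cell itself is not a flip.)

Dir NW: first cell '.' (not opp) -> no flip
Dir N: first cell '.' (not opp) -> no flip
Dir NE: first cell '.' (not opp) -> no flip
Dir W: first cell '.' (not opp) -> no flip
Dir E: first cell '.' (not opp) -> no flip
Dir SW: opp run (2,5) capped by B -> flip
Dir S: first cell '.' (not opp) -> no flip
Dir SE: first cell '.' (not opp) -> no flip

Answer: (2,5)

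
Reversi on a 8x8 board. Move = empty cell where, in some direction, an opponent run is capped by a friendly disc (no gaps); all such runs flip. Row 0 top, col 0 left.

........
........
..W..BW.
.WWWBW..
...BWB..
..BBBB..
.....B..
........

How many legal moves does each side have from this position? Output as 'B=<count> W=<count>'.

-- B to move --
(1,1): flips 3 -> legal
(1,2): no bracket -> illegal
(1,3): no bracket -> illegal
(1,5): no bracket -> illegal
(1,6): no bracket -> illegal
(1,7): flips 3 -> legal
(2,0): no bracket -> illegal
(2,1): flips 1 -> legal
(2,3): flips 1 -> legal
(2,4): no bracket -> illegal
(2,7): flips 1 -> legal
(3,0): flips 3 -> legal
(3,6): flips 1 -> legal
(3,7): no bracket -> illegal
(4,0): no bracket -> illegal
(4,1): no bracket -> illegal
(4,2): no bracket -> illegal
(4,6): no bracket -> illegal
B mobility = 7
-- W to move --
(1,4): no bracket -> illegal
(1,5): flips 1 -> legal
(1,6): no bracket -> illegal
(2,3): no bracket -> illegal
(2,4): flips 2 -> legal
(3,6): no bracket -> illegal
(4,1): no bracket -> illegal
(4,2): flips 1 -> legal
(4,6): flips 1 -> legal
(5,1): no bracket -> illegal
(5,6): no bracket -> illegal
(6,1): no bracket -> illegal
(6,2): flips 1 -> legal
(6,3): flips 2 -> legal
(6,4): flips 1 -> legal
(6,6): flips 1 -> legal
(7,4): no bracket -> illegal
(7,5): flips 3 -> legal
(7,6): flips 3 -> legal
W mobility = 10

Answer: B=7 W=10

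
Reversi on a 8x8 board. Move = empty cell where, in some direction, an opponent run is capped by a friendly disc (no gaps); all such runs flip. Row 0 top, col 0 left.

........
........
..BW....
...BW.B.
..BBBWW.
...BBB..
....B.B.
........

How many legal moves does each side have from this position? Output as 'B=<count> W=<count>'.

Answer: B=7 W=10

Derivation:
-- B to move --
(1,2): no bracket -> illegal
(1,3): flips 1 -> legal
(1,4): no bracket -> illegal
(2,4): flips 2 -> legal
(2,5): flips 1 -> legal
(3,2): no bracket -> illegal
(3,5): flips 2 -> legal
(3,7): flips 1 -> legal
(4,7): flips 2 -> legal
(5,6): flips 1 -> legal
(5,7): no bracket -> illegal
B mobility = 7
-- W to move --
(1,1): no bracket -> illegal
(1,2): no bracket -> illegal
(1,3): no bracket -> illegal
(2,1): flips 1 -> legal
(2,4): no bracket -> illegal
(2,5): no bracket -> illegal
(2,6): flips 1 -> legal
(2,7): flips 1 -> legal
(3,1): no bracket -> illegal
(3,2): flips 1 -> legal
(3,5): no bracket -> illegal
(3,7): no bracket -> illegal
(4,1): flips 3 -> legal
(4,7): no bracket -> illegal
(5,1): no bracket -> illegal
(5,2): flips 1 -> legal
(5,6): no bracket -> illegal
(5,7): no bracket -> illegal
(6,2): no bracket -> illegal
(6,3): flips 4 -> legal
(6,5): flips 1 -> legal
(6,7): no bracket -> illegal
(7,3): flips 2 -> legal
(7,4): flips 3 -> legal
(7,5): no bracket -> illegal
(7,6): no bracket -> illegal
(7,7): no bracket -> illegal
W mobility = 10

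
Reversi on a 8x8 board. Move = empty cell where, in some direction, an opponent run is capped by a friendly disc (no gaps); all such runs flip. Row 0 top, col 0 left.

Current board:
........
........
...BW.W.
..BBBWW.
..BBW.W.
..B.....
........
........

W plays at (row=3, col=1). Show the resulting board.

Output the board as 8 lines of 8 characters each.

Place W at (3,1); scan 8 dirs for brackets.
Dir NW: first cell '.' (not opp) -> no flip
Dir N: first cell '.' (not opp) -> no flip
Dir NE: first cell '.' (not opp) -> no flip
Dir W: first cell '.' (not opp) -> no flip
Dir E: opp run (3,2) (3,3) (3,4) capped by W -> flip
Dir SW: first cell '.' (not opp) -> no flip
Dir S: first cell '.' (not opp) -> no flip
Dir SE: opp run (4,2), next='.' -> no flip
All flips: (3,2) (3,3) (3,4)

Answer: ........
........
...BW.W.
.WWWWWW.
..BBW.W.
..B.....
........
........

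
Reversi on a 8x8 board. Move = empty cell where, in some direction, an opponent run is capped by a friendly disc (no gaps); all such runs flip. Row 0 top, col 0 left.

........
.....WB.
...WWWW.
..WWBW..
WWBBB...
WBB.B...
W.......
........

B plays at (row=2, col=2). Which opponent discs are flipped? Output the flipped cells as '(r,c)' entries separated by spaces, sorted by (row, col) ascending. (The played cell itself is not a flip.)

Answer: (3,2) (3,3)

Derivation:
Dir NW: first cell '.' (not opp) -> no flip
Dir N: first cell '.' (not opp) -> no flip
Dir NE: first cell '.' (not opp) -> no flip
Dir W: first cell '.' (not opp) -> no flip
Dir E: opp run (2,3) (2,4) (2,5) (2,6), next='.' -> no flip
Dir SW: first cell '.' (not opp) -> no flip
Dir S: opp run (3,2) capped by B -> flip
Dir SE: opp run (3,3) capped by B -> flip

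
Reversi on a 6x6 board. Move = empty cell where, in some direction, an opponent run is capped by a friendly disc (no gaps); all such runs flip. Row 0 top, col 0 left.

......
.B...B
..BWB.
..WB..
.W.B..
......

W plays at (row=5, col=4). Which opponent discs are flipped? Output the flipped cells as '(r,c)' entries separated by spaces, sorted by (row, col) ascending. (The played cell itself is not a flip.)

Answer: (4,3)

Derivation:
Dir NW: opp run (4,3) capped by W -> flip
Dir N: first cell '.' (not opp) -> no flip
Dir NE: first cell '.' (not opp) -> no flip
Dir W: first cell '.' (not opp) -> no flip
Dir E: first cell '.' (not opp) -> no flip
Dir SW: edge -> no flip
Dir S: edge -> no flip
Dir SE: edge -> no flip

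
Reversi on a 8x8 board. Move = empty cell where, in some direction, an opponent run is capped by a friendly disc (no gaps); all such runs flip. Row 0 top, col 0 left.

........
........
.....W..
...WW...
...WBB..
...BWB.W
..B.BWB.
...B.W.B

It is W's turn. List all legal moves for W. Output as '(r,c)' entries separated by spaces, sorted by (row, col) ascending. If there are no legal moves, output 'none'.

Answer: (3,5) (3,6) (4,2) (4,6) (5,2) (5,6) (6,3) (6,7) (7,4)

Derivation:
(3,5): flips 2 -> legal
(3,6): flips 1 -> legal
(4,2): flips 2 -> legal
(4,6): flips 2 -> legal
(5,1): no bracket -> illegal
(5,2): flips 1 -> legal
(5,6): flips 2 -> legal
(6,1): no bracket -> illegal
(6,3): flips 2 -> legal
(6,7): flips 1 -> legal
(7,1): no bracket -> illegal
(7,2): no bracket -> illegal
(7,4): flips 1 -> legal
(7,6): no bracket -> illegal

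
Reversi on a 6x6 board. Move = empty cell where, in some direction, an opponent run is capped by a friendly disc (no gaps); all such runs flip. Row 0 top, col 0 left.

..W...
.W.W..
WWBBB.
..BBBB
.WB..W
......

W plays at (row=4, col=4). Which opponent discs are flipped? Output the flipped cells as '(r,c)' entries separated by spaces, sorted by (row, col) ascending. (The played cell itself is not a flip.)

Answer: (2,2) (3,3)

Derivation:
Dir NW: opp run (3,3) (2,2) capped by W -> flip
Dir N: opp run (3,4) (2,4), next='.' -> no flip
Dir NE: opp run (3,5), next=edge -> no flip
Dir W: first cell '.' (not opp) -> no flip
Dir E: first cell 'W' (not opp) -> no flip
Dir SW: first cell '.' (not opp) -> no flip
Dir S: first cell '.' (not opp) -> no flip
Dir SE: first cell '.' (not opp) -> no flip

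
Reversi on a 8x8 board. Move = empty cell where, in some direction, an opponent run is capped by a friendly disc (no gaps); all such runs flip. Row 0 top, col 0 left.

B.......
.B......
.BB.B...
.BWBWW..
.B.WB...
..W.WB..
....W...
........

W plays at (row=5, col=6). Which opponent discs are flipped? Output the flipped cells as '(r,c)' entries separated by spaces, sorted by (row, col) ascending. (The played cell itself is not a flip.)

Dir NW: first cell '.' (not opp) -> no flip
Dir N: first cell '.' (not opp) -> no flip
Dir NE: first cell '.' (not opp) -> no flip
Dir W: opp run (5,5) capped by W -> flip
Dir E: first cell '.' (not opp) -> no flip
Dir SW: first cell '.' (not opp) -> no flip
Dir S: first cell '.' (not opp) -> no flip
Dir SE: first cell '.' (not opp) -> no flip

Answer: (5,5)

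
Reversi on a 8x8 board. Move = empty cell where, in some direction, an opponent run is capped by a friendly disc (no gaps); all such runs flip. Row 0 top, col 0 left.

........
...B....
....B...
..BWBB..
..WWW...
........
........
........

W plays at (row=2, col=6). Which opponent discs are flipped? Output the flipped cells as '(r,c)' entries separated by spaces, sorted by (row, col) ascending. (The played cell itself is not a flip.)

Dir NW: first cell '.' (not opp) -> no flip
Dir N: first cell '.' (not opp) -> no flip
Dir NE: first cell '.' (not opp) -> no flip
Dir W: first cell '.' (not opp) -> no flip
Dir E: first cell '.' (not opp) -> no flip
Dir SW: opp run (3,5) capped by W -> flip
Dir S: first cell '.' (not opp) -> no flip
Dir SE: first cell '.' (not opp) -> no flip

Answer: (3,5)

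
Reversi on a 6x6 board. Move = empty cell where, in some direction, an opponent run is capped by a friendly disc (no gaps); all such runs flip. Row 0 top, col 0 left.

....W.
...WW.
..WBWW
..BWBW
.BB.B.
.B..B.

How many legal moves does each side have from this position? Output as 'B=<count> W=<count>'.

-- B to move --
(0,2): no bracket -> illegal
(0,3): flips 1 -> legal
(0,5): flips 1 -> legal
(1,1): flips 2 -> legal
(1,2): flips 1 -> legal
(1,5): flips 2 -> legal
(2,1): flips 1 -> legal
(3,1): no bracket -> illegal
(4,3): flips 1 -> legal
(4,5): no bracket -> illegal
B mobility = 7
-- W to move --
(1,2): no bracket -> illegal
(2,1): no bracket -> illegal
(3,0): no bracket -> illegal
(3,1): flips 1 -> legal
(4,0): no bracket -> illegal
(4,3): flips 1 -> legal
(4,5): no bracket -> illegal
(5,0): flips 3 -> legal
(5,2): flips 2 -> legal
(5,3): flips 1 -> legal
(5,5): flips 1 -> legal
W mobility = 6

Answer: B=7 W=6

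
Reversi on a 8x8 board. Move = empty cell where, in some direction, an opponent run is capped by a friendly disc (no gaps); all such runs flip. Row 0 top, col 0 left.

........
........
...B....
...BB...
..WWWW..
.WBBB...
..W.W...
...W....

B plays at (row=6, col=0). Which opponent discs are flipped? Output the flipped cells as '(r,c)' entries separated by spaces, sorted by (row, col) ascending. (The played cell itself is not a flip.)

Dir NW: edge -> no flip
Dir N: first cell '.' (not opp) -> no flip
Dir NE: opp run (5,1) (4,2) capped by B -> flip
Dir W: edge -> no flip
Dir E: first cell '.' (not opp) -> no flip
Dir SW: edge -> no flip
Dir S: first cell '.' (not opp) -> no flip
Dir SE: first cell '.' (not opp) -> no flip

Answer: (4,2) (5,1)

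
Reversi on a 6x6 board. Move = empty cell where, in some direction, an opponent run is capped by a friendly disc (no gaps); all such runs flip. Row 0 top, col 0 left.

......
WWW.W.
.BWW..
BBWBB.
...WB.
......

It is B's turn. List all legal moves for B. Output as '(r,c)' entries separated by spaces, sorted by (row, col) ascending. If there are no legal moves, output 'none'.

Answer: (0,0) (0,1) (0,3) (1,3) (2,4) (4,2) (5,2) (5,3) (5,4)

Derivation:
(0,0): flips 2 -> legal
(0,1): flips 3 -> legal
(0,2): no bracket -> illegal
(0,3): flips 1 -> legal
(0,4): no bracket -> illegal
(0,5): no bracket -> illegal
(1,3): flips 2 -> legal
(1,5): no bracket -> illegal
(2,0): no bracket -> illegal
(2,4): flips 2 -> legal
(2,5): no bracket -> illegal
(4,1): no bracket -> illegal
(4,2): flips 1 -> legal
(5,2): flips 1 -> legal
(5,3): flips 1 -> legal
(5,4): flips 2 -> legal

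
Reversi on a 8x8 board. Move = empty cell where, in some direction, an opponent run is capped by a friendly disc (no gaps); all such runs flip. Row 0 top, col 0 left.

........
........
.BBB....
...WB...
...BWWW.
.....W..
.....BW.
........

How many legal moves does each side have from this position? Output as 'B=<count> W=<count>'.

-- B to move --
(2,4): no bracket -> illegal
(3,2): flips 1 -> legal
(3,5): flips 2 -> legal
(3,6): no bracket -> illegal
(3,7): no bracket -> illegal
(4,2): no bracket -> illegal
(4,7): flips 3 -> legal
(5,3): no bracket -> illegal
(5,4): flips 1 -> legal
(5,6): flips 1 -> legal
(5,7): no bracket -> illegal
(6,4): no bracket -> illegal
(6,7): flips 1 -> legal
(7,5): no bracket -> illegal
(7,6): no bracket -> illegal
(7,7): flips 4 -> legal
B mobility = 7
-- W to move --
(1,0): no bracket -> illegal
(1,1): flips 1 -> legal
(1,2): flips 2 -> legal
(1,3): flips 1 -> legal
(1,4): no bracket -> illegal
(2,0): no bracket -> illegal
(2,4): flips 1 -> legal
(2,5): no bracket -> illegal
(3,0): no bracket -> illegal
(3,1): no bracket -> illegal
(3,2): no bracket -> illegal
(3,5): flips 1 -> legal
(4,2): flips 1 -> legal
(5,2): no bracket -> illegal
(5,3): flips 1 -> legal
(5,4): no bracket -> illegal
(5,6): no bracket -> illegal
(6,4): flips 1 -> legal
(7,4): no bracket -> illegal
(7,5): flips 1 -> legal
(7,6): no bracket -> illegal
W mobility = 9

Answer: B=7 W=9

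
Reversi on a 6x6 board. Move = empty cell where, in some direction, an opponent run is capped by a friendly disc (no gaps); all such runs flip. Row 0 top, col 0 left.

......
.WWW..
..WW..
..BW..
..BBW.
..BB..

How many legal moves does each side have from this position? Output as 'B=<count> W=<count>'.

-- B to move --
(0,0): no bracket -> illegal
(0,1): no bracket -> illegal
(0,2): flips 2 -> legal
(0,3): flips 3 -> legal
(0,4): no bracket -> illegal
(1,0): no bracket -> illegal
(1,4): flips 1 -> legal
(2,0): no bracket -> illegal
(2,1): no bracket -> illegal
(2,4): flips 1 -> legal
(3,1): no bracket -> illegal
(3,4): flips 1 -> legal
(3,5): flips 1 -> legal
(4,5): flips 1 -> legal
(5,4): no bracket -> illegal
(5,5): no bracket -> illegal
B mobility = 7
-- W to move --
(2,1): no bracket -> illegal
(3,1): flips 1 -> legal
(3,4): no bracket -> illegal
(4,1): flips 3 -> legal
(5,1): flips 1 -> legal
(5,4): no bracket -> illegal
W mobility = 3

Answer: B=7 W=3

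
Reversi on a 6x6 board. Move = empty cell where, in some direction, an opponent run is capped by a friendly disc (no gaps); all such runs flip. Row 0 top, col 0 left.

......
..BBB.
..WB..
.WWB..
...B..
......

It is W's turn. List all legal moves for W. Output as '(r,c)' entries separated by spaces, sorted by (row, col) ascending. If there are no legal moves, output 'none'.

(0,1): no bracket -> illegal
(0,2): flips 1 -> legal
(0,3): no bracket -> illegal
(0,4): flips 1 -> legal
(0,5): flips 2 -> legal
(1,1): no bracket -> illegal
(1,5): no bracket -> illegal
(2,1): no bracket -> illegal
(2,4): flips 1 -> legal
(2,5): no bracket -> illegal
(3,4): flips 1 -> legal
(4,2): no bracket -> illegal
(4,4): flips 1 -> legal
(5,2): no bracket -> illegal
(5,3): no bracket -> illegal
(5,4): flips 1 -> legal

Answer: (0,2) (0,4) (0,5) (2,4) (3,4) (4,4) (5,4)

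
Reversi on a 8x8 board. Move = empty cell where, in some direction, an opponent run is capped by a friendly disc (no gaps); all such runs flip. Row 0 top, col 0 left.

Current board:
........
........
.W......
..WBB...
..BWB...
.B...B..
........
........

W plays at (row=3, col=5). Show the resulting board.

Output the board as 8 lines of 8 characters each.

Answer: ........
........
.W......
..WWWW..
..BWB...
.B...B..
........
........

Derivation:
Place W at (3,5); scan 8 dirs for brackets.
Dir NW: first cell '.' (not opp) -> no flip
Dir N: first cell '.' (not opp) -> no flip
Dir NE: first cell '.' (not opp) -> no flip
Dir W: opp run (3,4) (3,3) capped by W -> flip
Dir E: first cell '.' (not opp) -> no flip
Dir SW: opp run (4,4), next='.' -> no flip
Dir S: first cell '.' (not opp) -> no flip
Dir SE: first cell '.' (not opp) -> no flip
All flips: (3,3) (3,4)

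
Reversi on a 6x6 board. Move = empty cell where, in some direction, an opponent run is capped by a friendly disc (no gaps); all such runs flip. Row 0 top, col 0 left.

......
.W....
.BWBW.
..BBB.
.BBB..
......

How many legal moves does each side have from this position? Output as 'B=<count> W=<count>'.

-- B to move --
(0,0): flips 2 -> legal
(0,1): flips 1 -> legal
(0,2): no bracket -> illegal
(1,0): no bracket -> illegal
(1,2): flips 1 -> legal
(1,3): no bracket -> illegal
(1,4): flips 1 -> legal
(1,5): flips 1 -> legal
(2,0): no bracket -> illegal
(2,5): flips 1 -> legal
(3,1): no bracket -> illegal
(3,5): no bracket -> illegal
B mobility = 6
-- W to move --
(1,0): no bracket -> illegal
(1,2): no bracket -> illegal
(1,3): no bracket -> illegal
(1,4): no bracket -> illegal
(2,0): flips 1 -> legal
(2,5): no bracket -> illegal
(3,0): no bracket -> illegal
(3,1): flips 1 -> legal
(3,5): no bracket -> illegal
(4,0): no bracket -> illegal
(4,4): flips 2 -> legal
(4,5): no bracket -> illegal
(5,0): no bracket -> illegal
(5,1): flips 2 -> legal
(5,2): flips 2 -> legal
(5,3): no bracket -> illegal
(5,4): no bracket -> illegal
W mobility = 5

Answer: B=6 W=5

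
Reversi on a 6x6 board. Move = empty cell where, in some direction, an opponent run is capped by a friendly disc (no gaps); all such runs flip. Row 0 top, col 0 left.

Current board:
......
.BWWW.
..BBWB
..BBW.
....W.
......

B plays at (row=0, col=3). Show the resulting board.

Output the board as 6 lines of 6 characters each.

Place B at (0,3); scan 8 dirs for brackets.
Dir NW: edge -> no flip
Dir N: edge -> no flip
Dir NE: edge -> no flip
Dir W: first cell '.' (not opp) -> no flip
Dir E: first cell '.' (not opp) -> no flip
Dir SW: opp run (1,2), next='.' -> no flip
Dir S: opp run (1,3) capped by B -> flip
Dir SE: opp run (1,4) capped by B -> flip
All flips: (1,3) (1,4)

Answer: ...B..
.BWBB.
..BBWB
..BBW.
....W.
......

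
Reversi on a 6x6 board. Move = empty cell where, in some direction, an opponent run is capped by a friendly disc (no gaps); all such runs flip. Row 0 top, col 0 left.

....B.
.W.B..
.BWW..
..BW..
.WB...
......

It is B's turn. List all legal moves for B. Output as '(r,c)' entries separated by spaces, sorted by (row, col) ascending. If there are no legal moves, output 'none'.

(0,0): no bracket -> illegal
(0,1): flips 1 -> legal
(0,2): no bracket -> illegal
(1,0): no bracket -> illegal
(1,2): flips 1 -> legal
(1,4): flips 1 -> legal
(2,0): no bracket -> illegal
(2,4): flips 3 -> legal
(3,0): no bracket -> illegal
(3,1): flips 1 -> legal
(3,4): flips 1 -> legal
(4,0): flips 1 -> legal
(4,3): flips 2 -> legal
(4,4): no bracket -> illegal
(5,0): flips 1 -> legal
(5,1): no bracket -> illegal
(5,2): no bracket -> illegal

Answer: (0,1) (1,2) (1,4) (2,4) (3,1) (3,4) (4,0) (4,3) (5,0)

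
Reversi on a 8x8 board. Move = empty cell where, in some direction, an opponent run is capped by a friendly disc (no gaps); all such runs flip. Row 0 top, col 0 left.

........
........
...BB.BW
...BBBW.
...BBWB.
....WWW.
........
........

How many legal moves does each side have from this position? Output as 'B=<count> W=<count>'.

Answer: B=5 W=9

Derivation:
-- B to move --
(1,6): no bracket -> illegal
(1,7): no bracket -> illegal
(2,5): no bracket -> illegal
(3,7): flips 1 -> legal
(4,7): no bracket -> illegal
(5,3): no bracket -> illegal
(5,7): no bracket -> illegal
(6,3): no bracket -> illegal
(6,4): flips 2 -> legal
(6,5): flips 3 -> legal
(6,6): flips 2 -> legal
(6,7): flips 2 -> legal
B mobility = 5
-- W to move --
(1,2): flips 2 -> legal
(1,3): no bracket -> illegal
(1,4): flips 3 -> legal
(1,5): no bracket -> illegal
(1,6): flips 1 -> legal
(1,7): no bracket -> illegal
(2,2): flips 2 -> legal
(2,5): flips 2 -> legal
(3,2): flips 4 -> legal
(3,7): flips 1 -> legal
(4,2): flips 2 -> legal
(4,7): flips 1 -> legal
(5,2): no bracket -> illegal
(5,3): no bracket -> illegal
(5,7): no bracket -> illegal
W mobility = 9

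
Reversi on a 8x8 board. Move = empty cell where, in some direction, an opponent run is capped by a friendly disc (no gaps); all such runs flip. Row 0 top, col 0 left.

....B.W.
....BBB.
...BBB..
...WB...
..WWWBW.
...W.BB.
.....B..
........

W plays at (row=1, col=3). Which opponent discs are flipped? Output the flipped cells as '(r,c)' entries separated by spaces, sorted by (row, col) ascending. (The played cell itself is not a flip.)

Answer: (2,3)

Derivation:
Dir NW: first cell '.' (not opp) -> no flip
Dir N: first cell '.' (not opp) -> no flip
Dir NE: opp run (0,4), next=edge -> no flip
Dir W: first cell '.' (not opp) -> no flip
Dir E: opp run (1,4) (1,5) (1,6), next='.' -> no flip
Dir SW: first cell '.' (not opp) -> no flip
Dir S: opp run (2,3) capped by W -> flip
Dir SE: opp run (2,4), next='.' -> no flip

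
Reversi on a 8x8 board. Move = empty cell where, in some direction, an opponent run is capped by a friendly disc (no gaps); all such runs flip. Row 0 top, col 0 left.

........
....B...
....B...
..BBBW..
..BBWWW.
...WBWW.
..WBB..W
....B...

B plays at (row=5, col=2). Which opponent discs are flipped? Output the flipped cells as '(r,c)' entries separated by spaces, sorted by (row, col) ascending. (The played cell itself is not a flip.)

Answer: (5,3)

Derivation:
Dir NW: first cell '.' (not opp) -> no flip
Dir N: first cell 'B' (not opp) -> no flip
Dir NE: first cell 'B' (not opp) -> no flip
Dir W: first cell '.' (not opp) -> no flip
Dir E: opp run (5,3) capped by B -> flip
Dir SW: first cell '.' (not opp) -> no flip
Dir S: opp run (6,2), next='.' -> no flip
Dir SE: first cell 'B' (not opp) -> no flip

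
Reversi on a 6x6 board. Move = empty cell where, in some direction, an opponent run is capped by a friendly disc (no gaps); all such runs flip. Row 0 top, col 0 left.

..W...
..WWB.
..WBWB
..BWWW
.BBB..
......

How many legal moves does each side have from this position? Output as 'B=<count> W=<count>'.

-- B to move --
(0,1): flips 1 -> legal
(0,3): flips 1 -> legal
(0,4): no bracket -> illegal
(1,1): flips 2 -> legal
(1,5): flips 2 -> legal
(2,1): flips 1 -> legal
(3,1): no bracket -> illegal
(4,4): flips 2 -> legal
(4,5): flips 2 -> legal
B mobility = 7
-- W to move --
(0,3): no bracket -> illegal
(0,4): flips 1 -> legal
(0,5): no bracket -> illegal
(1,5): flips 2 -> legal
(2,1): no bracket -> illegal
(3,0): no bracket -> illegal
(3,1): flips 1 -> legal
(4,0): no bracket -> illegal
(4,4): no bracket -> illegal
(5,0): no bracket -> illegal
(5,1): flips 1 -> legal
(5,2): flips 3 -> legal
(5,3): flips 1 -> legal
(5,4): no bracket -> illegal
W mobility = 6

Answer: B=7 W=6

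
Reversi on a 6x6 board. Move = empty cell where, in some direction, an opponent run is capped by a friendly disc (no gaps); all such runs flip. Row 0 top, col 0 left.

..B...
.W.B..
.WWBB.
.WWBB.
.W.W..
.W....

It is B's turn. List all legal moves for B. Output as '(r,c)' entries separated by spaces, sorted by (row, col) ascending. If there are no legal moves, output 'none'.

(0,0): flips 2 -> legal
(0,1): no bracket -> illegal
(1,0): no bracket -> illegal
(1,2): no bracket -> illegal
(2,0): flips 3 -> legal
(3,0): flips 2 -> legal
(4,0): flips 2 -> legal
(4,2): no bracket -> illegal
(4,4): no bracket -> illegal
(5,0): flips 2 -> legal
(5,2): flips 1 -> legal
(5,3): flips 1 -> legal
(5,4): no bracket -> illegal

Answer: (0,0) (2,0) (3,0) (4,0) (5,0) (5,2) (5,3)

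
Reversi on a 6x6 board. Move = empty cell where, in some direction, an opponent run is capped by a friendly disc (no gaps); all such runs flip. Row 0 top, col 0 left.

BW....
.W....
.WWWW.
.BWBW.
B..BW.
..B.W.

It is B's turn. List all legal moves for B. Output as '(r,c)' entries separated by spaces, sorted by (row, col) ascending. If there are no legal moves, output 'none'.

(0,2): flips 1 -> legal
(1,0): flips 2 -> legal
(1,2): no bracket -> illegal
(1,3): flips 2 -> legal
(1,4): no bracket -> illegal
(1,5): flips 1 -> legal
(2,0): no bracket -> illegal
(2,5): flips 1 -> legal
(3,0): no bracket -> illegal
(3,5): flips 1 -> legal
(4,1): no bracket -> illegal
(4,2): no bracket -> illegal
(4,5): flips 1 -> legal
(5,3): no bracket -> illegal
(5,5): flips 1 -> legal

Answer: (0,2) (1,0) (1,3) (1,5) (2,5) (3,5) (4,5) (5,5)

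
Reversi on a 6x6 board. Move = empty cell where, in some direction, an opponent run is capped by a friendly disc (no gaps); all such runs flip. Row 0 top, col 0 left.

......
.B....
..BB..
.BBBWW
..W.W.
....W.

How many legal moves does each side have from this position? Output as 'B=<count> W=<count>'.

-- B to move --
(2,4): no bracket -> illegal
(2,5): no bracket -> illegal
(4,1): no bracket -> illegal
(4,3): no bracket -> illegal
(4,5): flips 1 -> legal
(5,1): flips 1 -> legal
(5,2): flips 1 -> legal
(5,3): flips 1 -> legal
(5,5): flips 1 -> legal
B mobility = 5
-- W to move --
(0,0): flips 3 -> legal
(0,1): no bracket -> illegal
(0,2): no bracket -> illegal
(1,0): no bracket -> illegal
(1,2): flips 3 -> legal
(1,3): no bracket -> illegal
(1,4): no bracket -> illegal
(2,0): flips 1 -> legal
(2,1): no bracket -> illegal
(2,4): flips 1 -> legal
(3,0): flips 3 -> legal
(4,0): no bracket -> illegal
(4,1): no bracket -> illegal
(4,3): no bracket -> illegal
W mobility = 5

Answer: B=5 W=5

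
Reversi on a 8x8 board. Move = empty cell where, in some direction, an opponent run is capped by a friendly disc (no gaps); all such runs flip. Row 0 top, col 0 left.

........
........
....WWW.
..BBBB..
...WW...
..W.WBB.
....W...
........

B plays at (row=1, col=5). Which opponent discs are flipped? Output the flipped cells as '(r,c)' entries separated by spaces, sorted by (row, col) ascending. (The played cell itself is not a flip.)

Answer: (2,4) (2,5)

Derivation:
Dir NW: first cell '.' (not opp) -> no flip
Dir N: first cell '.' (not opp) -> no flip
Dir NE: first cell '.' (not opp) -> no flip
Dir W: first cell '.' (not opp) -> no flip
Dir E: first cell '.' (not opp) -> no flip
Dir SW: opp run (2,4) capped by B -> flip
Dir S: opp run (2,5) capped by B -> flip
Dir SE: opp run (2,6), next='.' -> no flip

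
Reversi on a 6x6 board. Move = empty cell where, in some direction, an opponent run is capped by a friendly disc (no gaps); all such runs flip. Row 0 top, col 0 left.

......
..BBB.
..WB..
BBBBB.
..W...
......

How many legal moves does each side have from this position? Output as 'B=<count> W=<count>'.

-- B to move --
(1,1): flips 1 -> legal
(2,1): flips 1 -> legal
(4,1): no bracket -> illegal
(4,3): no bracket -> illegal
(5,1): flips 1 -> legal
(5,2): flips 1 -> legal
(5,3): flips 1 -> legal
B mobility = 5
-- W to move --
(0,1): no bracket -> illegal
(0,2): flips 1 -> legal
(0,3): no bracket -> illegal
(0,4): flips 1 -> legal
(0,5): no bracket -> illegal
(1,1): no bracket -> illegal
(1,5): no bracket -> illegal
(2,0): flips 1 -> legal
(2,1): no bracket -> illegal
(2,4): flips 2 -> legal
(2,5): no bracket -> illegal
(3,5): no bracket -> illegal
(4,0): flips 1 -> legal
(4,1): no bracket -> illegal
(4,3): no bracket -> illegal
(4,4): flips 1 -> legal
(4,5): no bracket -> illegal
W mobility = 6

Answer: B=5 W=6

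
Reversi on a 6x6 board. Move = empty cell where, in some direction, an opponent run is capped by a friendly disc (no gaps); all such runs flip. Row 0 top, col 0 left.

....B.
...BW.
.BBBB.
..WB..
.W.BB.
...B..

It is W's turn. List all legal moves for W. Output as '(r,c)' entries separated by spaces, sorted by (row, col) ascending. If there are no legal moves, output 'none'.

Answer: (1,0) (1,2) (3,4) (5,4)

Derivation:
(0,2): no bracket -> illegal
(0,3): no bracket -> illegal
(0,5): no bracket -> illegal
(1,0): flips 1 -> legal
(1,1): no bracket -> illegal
(1,2): flips 2 -> legal
(1,5): no bracket -> illegal
(2,0): no bracket -> illegal
(2,5): no bracket -> illegal
(3,0): no bracket -> illegal
(3,1): no bracket -> illegal
(3,4): flips 2 -> legal
(3,5): no bracket -> illegal
(4,2): no bracket -> illegal
(4,5): no bracket -> illegal
(5,2): no bracket -> illegal
(5,4): flips 1 -> legal
(5,5): no bracket -> illegal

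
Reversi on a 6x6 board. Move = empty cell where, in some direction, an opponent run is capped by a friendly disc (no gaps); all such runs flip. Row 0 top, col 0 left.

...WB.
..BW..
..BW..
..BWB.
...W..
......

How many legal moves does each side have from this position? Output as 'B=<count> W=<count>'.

-- B to move --
(0,2): flips 1 -> legal
(1,4): flips 2 -> legal
(2,4): flips 1 -> legal
(4,2): no bracket -> illegal
(4,4): flips 1 -> legal
(5,2): flips 1 -> legal
(5,3): no bracket -> illegal
(5,4): flips 1 -> legal
B mobility = 6
-- W to move --
(0,1): flips 1 -> legal
(0,2): no bracket -> illegal
(0,5): flips 1 -> legal
(1,1): flips 2 -> legal
(1,4): no bracket -> illegal
(1,5): no bracket -> illegal
(2,1): flips 3 -> legal
(2,4): no bracket -> illegal
(2,5): flips 1 -> legal
(3,1): flips 2 -> legal
(3,5): flips 1 -> legal
(4,1): flips 1 -> legal
(4,2): no bracket -> illegal
(4,4): no bracket -> illegal
(4,5): flips 1 -> legal
W mobility = 9

Answer: B=6 W=9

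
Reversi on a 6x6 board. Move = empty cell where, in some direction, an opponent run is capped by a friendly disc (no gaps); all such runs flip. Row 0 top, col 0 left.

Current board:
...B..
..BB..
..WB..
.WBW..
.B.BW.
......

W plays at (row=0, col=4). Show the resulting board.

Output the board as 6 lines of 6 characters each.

Answer: ...BW.
..BW..
..WB..
.WBW..
.B.BW.
......

Derivation:
Place W at (0,4); scan 8 dirs for brackets.
Dir NW: edge -> no flip
Dir N: edge -> no flip
Dir NE: edge -> no flip
Dir W: opp run (0,3), next='.' -> no flip
Dir E: first cell '.' (not opp) -> no flip
Dir SW: opp run (1,3) capped by W -> flip
Dir S: first cell '.' (not opp) -> no flip
Dir SE: first cell '.' (not opp) -> no flip
All flips: (1,3)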